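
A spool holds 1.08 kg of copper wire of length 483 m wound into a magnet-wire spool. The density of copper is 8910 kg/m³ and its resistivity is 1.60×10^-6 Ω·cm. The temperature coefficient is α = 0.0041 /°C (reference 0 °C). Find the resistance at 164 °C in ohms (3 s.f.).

51.5 Ω

ρ = 1.60×10^-6 Ω·cm = 1.60×10^-8 Ω·m
A = m/(density·L) = 1.08/(8910×483) = 2.5096e-07 m²
R = ρL/A = (1.60×10^-8)(483)/(2.5096e-07) = 30.79 Ω
R(164 °C) = 30.79 × (1 + 0.0041×164) = 51.5 Ω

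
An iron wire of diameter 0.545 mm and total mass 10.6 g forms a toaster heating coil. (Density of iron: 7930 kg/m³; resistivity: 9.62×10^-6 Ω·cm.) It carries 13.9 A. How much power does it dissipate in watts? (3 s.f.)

ρ = 9.62×10^-6 Ω·cm = 9.62×10^-8 Ω·m
A = π(d/2)² = π(2.7250e-04 m)² = 2.3328e-07 m²
L = m/(density·A) = 0.0106/(7930×2.3328e-07) = 5.73 m
R = ρL/A = (9.62×10^-8)(5.73)/(2.3328e-07) = 2.363 Ω
P = I²R = (13.9)² × 2.363 = 457 W

457 W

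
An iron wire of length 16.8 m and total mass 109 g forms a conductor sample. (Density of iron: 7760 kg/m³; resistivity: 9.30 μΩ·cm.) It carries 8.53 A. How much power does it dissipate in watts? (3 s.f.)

136 W

ρ = 9.30 μΩ·cm = 9.30×10^-8 Ω·m
A = m/(density·L) = 0.109/(7760×16.8) = 8.3609e-07 m²
R = ρL/A = (9.30×10^-8)(16.8)/(8.3609e-07) = 1.869 Ω
P = I²R = (8.53)² × 1.869 = 136 W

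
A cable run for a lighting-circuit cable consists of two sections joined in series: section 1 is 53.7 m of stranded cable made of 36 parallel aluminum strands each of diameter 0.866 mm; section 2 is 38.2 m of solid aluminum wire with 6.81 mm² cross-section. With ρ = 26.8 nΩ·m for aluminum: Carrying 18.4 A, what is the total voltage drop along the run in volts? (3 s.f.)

ρ = 26.8 nΩ·m = 2.68×10^-8 Ω·m
Section 1: A_strand = π(4.3300e-04)² = 5.890e-07 m²; R₁ = ρL/(N·A_s) = (2.68×10^-8)(53.7)/(36×5.890e-07) = 0.06787 Ω
Section 2: A = 6.81 mm² = 6.810e-06 m²
R₂ = (2.68×10^-8)(38.2)/(6.810e-06) = 0.1503 Ω
R = R₁ + R₂ = 0.2182 Ω
V = IR = 18.4 × 0.2182 = 4.01 V

4.01 V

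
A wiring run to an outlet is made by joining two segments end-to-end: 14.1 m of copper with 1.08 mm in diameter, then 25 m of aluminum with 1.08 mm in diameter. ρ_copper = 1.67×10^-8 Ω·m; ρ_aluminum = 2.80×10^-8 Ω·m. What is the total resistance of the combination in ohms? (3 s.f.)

1.02 Ω

Segment 1: A = π(d/2)² = π(5.4000e-04 m)² = 9.161e-07 m²
R₁ = ρL/A = (1.67×10^-8)(14.1)/(9.161e-07) = 0.257 Ω
R₂ = (2.80×10^-8)(25)/(9.161e-07) = 0.7641 Ω
R = R₁ + R₂ = 1.02 Ω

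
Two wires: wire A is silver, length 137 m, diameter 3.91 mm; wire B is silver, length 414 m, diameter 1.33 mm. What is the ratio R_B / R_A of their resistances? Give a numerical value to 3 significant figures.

26.1

R ∝ ρL/d², so R_B/R_A = (L_B/L_A) × (d_A/d_B)²
= (414/137) × (3.91/1.33)² = 26.1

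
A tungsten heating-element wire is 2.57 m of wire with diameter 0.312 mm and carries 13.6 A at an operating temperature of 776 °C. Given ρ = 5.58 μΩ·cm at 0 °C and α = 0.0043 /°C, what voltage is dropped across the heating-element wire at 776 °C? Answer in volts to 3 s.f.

ρ = 5.58 μΩ·cm = 5.58×10^-8 Ω·m
A = π(d/2)² = π(1.5600e-04 m)² = 7.645e-08 m²
R₍0₎ = ρL/A = (5.58×10^-8)(2.57)/(7.645e-08) = 1.876 Ω
R₍776₎ = R₍0₎(1 + αΔT) = 1.876 × (1 + 0.0043×776) = 8.135 Ω
V = IR = 13.6 × 8.135 = 111 V

111 V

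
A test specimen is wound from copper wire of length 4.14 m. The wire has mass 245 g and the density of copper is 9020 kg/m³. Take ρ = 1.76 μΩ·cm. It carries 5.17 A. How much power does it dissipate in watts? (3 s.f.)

0.297 W

ρ = 1.76 μΩ·cm = 1.76×10^-8 Ω·m
A = m/(density·L) = 0.245/(9020×4.14) = 6.5608e-06 m²
R = ρL/A = (1.76×10^-8)(4.14)/(6.5608e-06) = 0.01111 Ω
P = I²R = (5.17)² × 0.01111 = 0.297 W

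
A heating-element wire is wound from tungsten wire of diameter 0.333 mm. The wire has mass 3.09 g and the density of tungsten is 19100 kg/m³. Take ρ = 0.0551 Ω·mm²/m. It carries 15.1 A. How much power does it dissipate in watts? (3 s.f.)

268 W

ρ = 0.0551 Ω·mm²/m = 5.51×10^-8 Ω·m
A = π(d/2)² = π(1.6650e-04 m)² = 8.7092e-08 m²
L = m/(density·A) = 0.00309/(19100×8.7092e-08) = 1.858 m
R = ρL/A = (5.51×10^-8)(1.858)/(8.7092e-08) = 1.175 Ω
P = I²R = (15.1)² × 1.175 = 268 W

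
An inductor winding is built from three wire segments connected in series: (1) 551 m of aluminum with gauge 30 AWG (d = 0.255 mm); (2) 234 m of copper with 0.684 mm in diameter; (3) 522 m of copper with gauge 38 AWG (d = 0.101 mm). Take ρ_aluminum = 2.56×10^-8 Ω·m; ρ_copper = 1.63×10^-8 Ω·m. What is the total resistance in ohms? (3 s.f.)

1350 Ω

Seg 1: A = π(0.255/2 mm)² = π(1.2750e-04 m)² = 5.107e-08 m²
R_1 = (2.56×10^-8)(551)/(5.107e-08) = 276.2 Ω
Seg 2: A = π(d/2)² = π(3.4200e-04 m)² = 3.675e-07 m²
R_2 = (1.63×10^-8)(234)/(3.675e-07) = 10.38 Ω
Seg 3: A = π(0.101/2 mm)² = π(5.0500e-05 m)² = 8.012e-09 m²
R_3 = (1.63×10^-8)(522)/(8.012e-09) = 1062 Ω
R_total = R_1 + R_2 + R_3 = 1350 Ω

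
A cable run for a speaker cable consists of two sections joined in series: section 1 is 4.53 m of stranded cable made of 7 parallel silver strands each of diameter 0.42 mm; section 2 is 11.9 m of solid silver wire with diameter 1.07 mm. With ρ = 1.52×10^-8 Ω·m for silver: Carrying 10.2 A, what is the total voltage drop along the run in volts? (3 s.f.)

2.78 V

Section 1: A_strand = π(2.1000e-04)² = 1.385e-07 m²; R₁ = ρL/(N·A_s) = (1.52×10^-8)(4.53)/(7×1.385e-07) = 0.071 Ω
Section 2: A = π(d/2)² = π(5.3500e-04 m)² = 8.992e-07 m²
R₂ = (1.52×10^-8)(11.9)/(8.992e-07) = 0.2012 Ω
R = R₁ + R₂ = 0.2722 Ω
V = IR = 10.2 × 0.2722 = 2.78 V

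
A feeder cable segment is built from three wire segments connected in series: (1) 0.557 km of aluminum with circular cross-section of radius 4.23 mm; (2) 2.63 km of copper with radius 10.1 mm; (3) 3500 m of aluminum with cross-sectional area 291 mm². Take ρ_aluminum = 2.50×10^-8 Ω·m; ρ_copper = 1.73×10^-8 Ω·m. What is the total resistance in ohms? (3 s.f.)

0.690 Ω

Seg 1: A = πr² = π(4.2300e-03 m)² = 5.621e-05 m²
R_1 = (2.50×10^-8)(557)/(5.621e-05) = 0.2477 Ω
Seg 2: A = πr² = π(1.0100e-02 m)² = 3.205e-04 m²
R_2 = (1.73×10^-8)(2630)/(3.205e-04) = 0.142 Ω
Seg 3: A = 291 mm² = 2.910e-04 m²
R_3 = (2.50×10^-8)(3500)/(2.910e-04) = 0.3007 Ω
R_total = R_1 + R_2 + R_3 = 0.690 Ω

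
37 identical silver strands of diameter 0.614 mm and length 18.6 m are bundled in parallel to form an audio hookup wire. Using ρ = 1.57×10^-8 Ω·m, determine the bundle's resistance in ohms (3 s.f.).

0.0267 Ω

A_strand = π(3.0700e-04 m)² = 2.961e-07 m²
R_strand = ρL/A = (1.57×10^-8)(18.6)/(2.961e-07) = 0.9862 Ω
R_total = R_strand/N = 0.9862/37 = 0.0267 Ω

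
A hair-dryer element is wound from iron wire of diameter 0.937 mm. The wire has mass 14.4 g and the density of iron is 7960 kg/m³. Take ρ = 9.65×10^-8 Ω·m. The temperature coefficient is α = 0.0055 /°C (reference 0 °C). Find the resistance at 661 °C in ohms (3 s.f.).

A = π(d/2)² = π(4.6850e-04 m)² = 6.8956e-07 m²
L = m/(density·A) = 0.0144/(7960×6.8956e-07) = 2.623 m
R = ρL/A = (9.65×10^-8)(2.623)/(6.8956e-07) = 0.3671 Ω
R(661 °C) = 0.3671 × (1 + 0.0055×661) = 1.70 Ω

1.70 Ω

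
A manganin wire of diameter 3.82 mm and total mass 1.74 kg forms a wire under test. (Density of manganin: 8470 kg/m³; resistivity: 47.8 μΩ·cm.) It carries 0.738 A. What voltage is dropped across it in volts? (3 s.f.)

0.552 V

ρ = 47.8 μΩ·cm = 4.78×10^-7 Ω·m
A = π(d/2)² = π(1.9100e-03 m)² = 1.1461e-05 m²
L = m/(density·A) = 1.74/(8470×1.1461e-05) = 17.92 m
R = ρL/A = (4.78×10^-7)(17.92)/(1.1461e-05) = 0.7476 Ω
V = IR = 0.738 × 0.7476 = 0.552 V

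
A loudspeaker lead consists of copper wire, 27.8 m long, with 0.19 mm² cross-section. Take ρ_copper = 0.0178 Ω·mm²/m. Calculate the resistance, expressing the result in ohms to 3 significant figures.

2.60 Ω

ρ = 0.0178 Ω·mm²/m = 1.78×10^-8 Ω·m
A = 0.19 mm² = 1.900e-07 m²
R = ρL/A = (1.78×10^-8)(27.8 m)/(1.900e-07 m²) = 2.60 Ω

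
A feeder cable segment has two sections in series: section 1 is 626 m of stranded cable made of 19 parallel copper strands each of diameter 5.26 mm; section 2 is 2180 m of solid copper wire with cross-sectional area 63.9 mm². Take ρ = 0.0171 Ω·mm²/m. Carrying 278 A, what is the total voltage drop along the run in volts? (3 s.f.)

169 V

ρ = 0.0171 Ω·mm²/m = 1.71×10^-8 Ω·m
Section 1: A_strand = π(2.6300e-03)² = 2.173e-05 m²; R₁ = ρL/(N·A_s) = (1.71×10^-8)(626)/(19×2.173e-05) = 0.02593 Ω
Section 2: A = 63.9 mm² = 6.390e-05 m²
R₂ = (1.71×10^-8)(2180)/(6.390e-05) = 0.5834 Ω
R = R₁ + R₂ = 0.6093 Ω
V = IR = 278 × 0.6093 = 169 V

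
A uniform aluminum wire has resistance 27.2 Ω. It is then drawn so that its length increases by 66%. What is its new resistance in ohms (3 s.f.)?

k = 1 + 66/100 = 1.66; volume constant ⇒ A' = A/k, so R' = k²R.
R' = 2.756 × 27.2 = 75.0 Ω

75.0 Ω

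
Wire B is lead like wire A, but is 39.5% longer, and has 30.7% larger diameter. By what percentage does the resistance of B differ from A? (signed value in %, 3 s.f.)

-18.3%

R ∝ L/d², so R_B/R_A = (1 + 39.5/100) × (1 + 30.7/100)⁻²
= 1.395 × 0.5854 = 0.8166
(R_B − R_A)/R_A = 0.8166 − 1 = -18.3%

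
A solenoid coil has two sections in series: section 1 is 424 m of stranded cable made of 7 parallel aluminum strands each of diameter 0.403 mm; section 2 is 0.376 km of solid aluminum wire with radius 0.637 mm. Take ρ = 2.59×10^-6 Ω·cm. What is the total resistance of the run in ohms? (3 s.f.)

ρ = 2.59×10^-6 Ω·cm = 2.59×10^-8 Ω·m
Section 1: A_strand = π(2.0150e-04)² = 1.276e-07 m²; R₁ = ρL/(N·A_s) = (2.59×10^-8)(424)/(7×1.276e-07) = 12.3 Ω
Section 2: A = πr² = π(6.3700e-04 m)² = 1.275e-06 m²
R₂ = (2.59×10^-8)(376)/(1.275e-06) = 7.639 Ω
R = R₁ + R₂ = 19.9 Ω

19.9 Ω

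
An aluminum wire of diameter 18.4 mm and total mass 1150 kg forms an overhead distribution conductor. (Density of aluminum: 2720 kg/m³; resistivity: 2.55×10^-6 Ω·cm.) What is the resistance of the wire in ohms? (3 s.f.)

0.152 Ω

ρ = 2.55×10^-6 Ω·cm = 2.55×10^-8 Ω·m
A = π(d/2)² = π(9.2000e-03 m)² = 2.6590e-04 m²
L = m/(density·A) = 1150/(2720×2.6590e-04) = 1590 m
R = ρL/A = (2.55×10^-8)(1590)/(2.6590e-04) = 0.152 Ω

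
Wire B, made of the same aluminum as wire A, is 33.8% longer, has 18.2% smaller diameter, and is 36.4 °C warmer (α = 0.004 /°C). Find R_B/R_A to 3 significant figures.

2.29

R ∝ ρL/d² with ρ ∝ (1+αΔT), so R_B/R_A = (1 + 33.8/100) × (1 − 18.2/100)⁻² × (1 + 0.004×36.4)
= 1.338 × 1.494 × 1.146 = 2.29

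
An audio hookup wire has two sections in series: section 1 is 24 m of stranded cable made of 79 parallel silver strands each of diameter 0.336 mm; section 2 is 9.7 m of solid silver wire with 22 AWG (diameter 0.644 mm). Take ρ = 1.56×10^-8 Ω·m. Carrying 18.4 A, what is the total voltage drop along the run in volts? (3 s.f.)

9.53 V

Section 1: A_strand = π(1.6800e-04)² = 8.867e-08 m²; R₁ = ρL/(N·A_s) = (1.56×10^-8)(24)/(79×8.867e-08) = 0.05345 Ω
Section 2: A = π(0.644/2 mm)² = π(3.2200e-04 m)² = 3.257e-07 m²
R₂ = (1.56×10^-8)(9.7)/(3.257e-07) = 0.4646 Ω
R = R₁ + R₂ = 0.518 Ω
V = IR = 18.4 × 0.518 = 9.53 V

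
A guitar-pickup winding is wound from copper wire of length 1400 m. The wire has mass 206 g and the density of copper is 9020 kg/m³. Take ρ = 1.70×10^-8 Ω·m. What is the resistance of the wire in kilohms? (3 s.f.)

1.46 kΩ

A = m/(density·L) = 0.206/(9020×1400) = 1.6313e-08 m²
R = ρL/A = (1.70×10^-8)(1400)/(1.6313e-08) = 1.46 kΩ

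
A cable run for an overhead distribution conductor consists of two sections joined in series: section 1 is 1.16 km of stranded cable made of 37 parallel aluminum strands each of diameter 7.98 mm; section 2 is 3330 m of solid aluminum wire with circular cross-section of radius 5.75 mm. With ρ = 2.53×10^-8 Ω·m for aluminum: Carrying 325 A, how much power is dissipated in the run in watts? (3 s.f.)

Section 1: A_strand = π(3.9900e-03)² = 5.001e-05 m²; R₁ = ρL/(N·A_s) = (2.53×10^-8)(1160)/(37×5.001e-05) = 0.01586 Ω
Section 2: A = πr² = π(5.7500e-03 m)² = 1.039e-04 m²
R₂ = (2.53×10^-8)(3330)/(1.039e-04) = 0.8111 Ω
R = R₁ + R₂ = 0.827 Ω
P = I²R = (325)² × 0.827 = 87300 W

87300 W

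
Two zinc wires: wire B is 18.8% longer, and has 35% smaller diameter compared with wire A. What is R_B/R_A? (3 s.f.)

R ∝ L/d², so R_B/R_A = (1 + 18.8/100) × (1 − 35/100)⁻²
= 1.188 × 2.367 = 2.81

2.81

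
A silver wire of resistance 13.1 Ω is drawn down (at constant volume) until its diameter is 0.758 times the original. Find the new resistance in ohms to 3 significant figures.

39.7 Ω

Volume constant ⇒ L' = L/r² with r = 0.758. R' = ρL'/A' = ρ(L/r²)/(πr²d₀²/4) = R/r⁴.
R' = 3.029 × 13.1 = 39.7 Ω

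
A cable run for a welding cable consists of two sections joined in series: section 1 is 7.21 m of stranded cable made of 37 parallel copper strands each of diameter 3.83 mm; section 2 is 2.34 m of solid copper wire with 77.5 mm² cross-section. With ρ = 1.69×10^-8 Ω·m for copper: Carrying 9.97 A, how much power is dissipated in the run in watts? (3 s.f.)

0.0791 W

Section 1: A_strand = π(1.9150e-03)² = 1.152e-05 m²; R₁ = ρL/(N·A_s) = (1.69×10^-8)(7.21)/(37×1.152e-05) = 2.858×10^-4 Ω
Section 2: A = 77.5 mm² = 7.750e-05 m²
R₂ = (1.69×10^-8)(2.34)/(7.750e-05) = 5.103×10^-4 Ω
R = R₁ + R₂ = 7.961×10^-4 Ω
P = I²R = (9.97)² × 7.961×10^-4 = 0.0791 W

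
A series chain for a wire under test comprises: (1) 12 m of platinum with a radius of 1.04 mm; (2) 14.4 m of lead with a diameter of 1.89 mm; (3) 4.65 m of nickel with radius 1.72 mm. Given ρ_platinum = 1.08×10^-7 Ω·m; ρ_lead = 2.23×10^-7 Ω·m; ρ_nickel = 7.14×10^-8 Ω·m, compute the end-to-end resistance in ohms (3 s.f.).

1.56 Ω

Seg 1: A = πr² = π(1.0400e-03 m)² = 3.398e-06 m²
R_1 = (1.08×10^-7)(12)/(3.398e-06) = 0.3814 Ω
Seg 2: A = π(d/2)² = π(9.4500e-04 m)² = 2.806e-06 m²
R_2 = (2.23×10^-7)(14.4)/(2.806e-06) = 1.145 Ω
Seg 3: A = πr² = π(1.7200e-03 m)² = 9.294e-06 m²
R_3 = (7.14×10^-8)(4.65)/(9.294e-06) = 0.03572 Ω
R_total = R_1 + R_2 + R_3 = 1.56 Ω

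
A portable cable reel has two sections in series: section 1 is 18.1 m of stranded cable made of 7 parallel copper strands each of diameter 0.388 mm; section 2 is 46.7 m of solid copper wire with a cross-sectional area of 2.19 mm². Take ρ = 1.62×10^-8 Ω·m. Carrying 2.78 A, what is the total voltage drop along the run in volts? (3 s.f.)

Section 1: A_strand = π(1.9400e-04)² = 1.182e-07 m²; R₁ = ρL/(N·A_s) = (1.62×10^-8)(18.1)/(7×1.182e-07) = 0.3543 Ω
Section 2: A = 2.19 mm² = 2.190e-06 m²
R₂ = (1.62×10^-8)(46.7)/(2.190e-06) = 0.3455 Ω
R = R₁ + R₂ = 0.6997 Ω
V = IR = 2.78 × 0.6997 = 1.95 V

1.95 V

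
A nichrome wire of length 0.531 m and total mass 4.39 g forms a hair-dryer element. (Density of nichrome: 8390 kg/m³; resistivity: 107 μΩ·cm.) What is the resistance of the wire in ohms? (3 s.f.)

ρ = 107 μΩ·cm = 1.07×10^-6 Ω·m
A = m/(density·L) = 0.00439/(8390×0.531) = 9.8539e-07 m²
R = ρL/A = (1.07×10^-6)(0.531)/(9.8539e-07) = 0.577 Ω

0.577 Ω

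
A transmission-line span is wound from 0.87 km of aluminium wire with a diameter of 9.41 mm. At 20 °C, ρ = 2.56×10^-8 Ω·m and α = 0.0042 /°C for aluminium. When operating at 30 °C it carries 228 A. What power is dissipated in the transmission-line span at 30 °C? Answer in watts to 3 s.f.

A = π(d/2)² = π(4.7050e-03 m)² = 6.955e-05 m²
R₍20₎ = ρL/A = (2.56×10^-8)(870)/(6.955e-05) = 0.3203 Ω
R₍30₎ = R₍20₎(1 + αΔT) = 0.3203 × (1 + 0.0042×10) = 0.3337 Ω
P = I²R = (228)² × 0.3337 = 17300 W

17300 W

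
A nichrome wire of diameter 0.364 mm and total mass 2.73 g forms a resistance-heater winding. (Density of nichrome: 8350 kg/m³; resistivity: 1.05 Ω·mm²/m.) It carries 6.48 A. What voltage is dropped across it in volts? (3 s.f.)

ρ = 1.05 Ω·mm²/m = 1.05×10^-6 Ω·m
A = π(d/2)² = π(1.8200e-04 m)² = 1.0406e-07 m²
L = m/(density·A) = 0.00273/(8350×1.0406e-07) = 3.142 m
R = ρL/A = (1.05×10^-6)(3.142)/(1.0406e-07) = 31.7 Ω
V = IR = 6.48 × 31.7 = 205 V

205 V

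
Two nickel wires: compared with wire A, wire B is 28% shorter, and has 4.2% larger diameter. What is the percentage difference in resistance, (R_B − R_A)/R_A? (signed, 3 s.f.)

-33.7%

R ∝ L/d², so R_B/R_A = (1 − 28/100) × (1 + 4.2/100)⁻²
= 0.72 × 0.921 = 0.6631
(R_B − R_A)/R_A = 0.6631 − 1 = -33.7%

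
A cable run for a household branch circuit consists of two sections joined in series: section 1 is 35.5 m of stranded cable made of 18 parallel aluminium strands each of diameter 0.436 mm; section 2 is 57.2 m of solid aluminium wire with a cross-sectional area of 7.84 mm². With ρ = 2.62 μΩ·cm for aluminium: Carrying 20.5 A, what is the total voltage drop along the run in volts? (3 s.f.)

11.0 V

ρ = 2.62 μΩ·cm = 2.62×10^-8 Ω·m
Section 1: A_strand = π(2.1800e-04)² = 1.493e-07 m²; R₁ = ρL/(N·A_s) = (2.62×10^-8)(35.5)/(18×1.493e-07) = 0.3461 Ω
Section 2: A = 7.84 mm² = 7.840e-06 m²
R₂ = (2.62×10^-8)(57.2)/(7.840e-06) = 0.1912 Ω
R = R₁ + R₂ = 0.5372 Ω
V = IR = 20.5 × 0.5372 = 11.0 V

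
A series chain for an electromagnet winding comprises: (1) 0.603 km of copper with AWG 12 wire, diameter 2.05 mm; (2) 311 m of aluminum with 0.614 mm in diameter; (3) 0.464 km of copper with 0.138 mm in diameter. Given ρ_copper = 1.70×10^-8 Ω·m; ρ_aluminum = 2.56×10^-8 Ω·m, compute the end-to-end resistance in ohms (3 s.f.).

557 Ω

Seg 1: A = π(2.05/2 mm)² = π(1.0250e-03 m)² = 3.301e-06 m²
R_1 = (1.70×10^-8)(603)/(3.301e-06) = 3.106 Ω
Seg 2: A = π(d/2)² = π(3.0700e-04 m)² = 2.961e-07 m²
R_2 = (2.56×10^-8)(311)/(2.961e-07) = 26.89 Ω
Seg 3: A = π(d/2)² = π(6.9000e-05 m)² = 1.496e-08 m²
R_3 = (1.70×10^-8)(464)/(1.496e-08) = 527.4 Ω
R_total = R_1 + R_2 + R_3 = 557 Ω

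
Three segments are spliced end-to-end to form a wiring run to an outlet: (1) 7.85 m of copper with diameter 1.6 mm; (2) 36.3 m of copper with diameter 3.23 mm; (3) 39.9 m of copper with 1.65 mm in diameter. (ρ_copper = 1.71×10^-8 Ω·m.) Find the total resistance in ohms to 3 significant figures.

Seg 1: A = π(d/2)² = π(8.0000e-04 m)² = 2.011e-06 m²
R_1 = (1.71×10^-8)(7.85)/(2.011e-06) = 0.06676 Ω
Seg 2: A = π(d/2)² = π(1.6150e-03 m)² = 8.194e-06 m²
R_2 = (1.71×10^-8)(36.3)/(8.194e-06) = 0.07575 Ω
Seg 3: A = π(d/2)² = π(8.2500e-04 m)² = 2.138e-06 m²
R_3 = (1.71×10^-8)(39.9)/(2.138e-06) = 0.3191 Ω
R_total = R_1 + R_2 + R_3 = 0.462 Ω

0.462 Ω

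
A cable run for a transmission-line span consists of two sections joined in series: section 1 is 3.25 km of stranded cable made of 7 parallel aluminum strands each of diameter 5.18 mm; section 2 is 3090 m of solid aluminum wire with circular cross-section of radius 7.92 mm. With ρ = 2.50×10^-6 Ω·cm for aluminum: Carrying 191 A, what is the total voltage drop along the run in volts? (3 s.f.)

180 V

ρ = 2.50×10^-6 Ω·cm = 2.50×10^-8 Ω·m
Section 1: A_strand = π(2.5900e-03)² = 2.107e-05 m²; R₁ = ρL/(N·A_s) = (2.50×10^-8)(3250)/(7×2.107e-05) = 0.5508 Ω
Section 2: A = πr² = π(7.9200e-03 m)² = 1.971e-04 m²
R₂ = (2.50×10^-8)(3090)/(1.971e-04) = 0.392 Ω
R = R₁ + R₂ = 0.9428 Ω
V = IR = 191 × 0.9428 = 180 V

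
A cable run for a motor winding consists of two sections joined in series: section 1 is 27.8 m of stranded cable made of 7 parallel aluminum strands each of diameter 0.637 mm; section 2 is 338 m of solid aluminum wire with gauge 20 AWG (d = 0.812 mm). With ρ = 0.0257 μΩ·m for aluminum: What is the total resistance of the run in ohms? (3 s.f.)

17.1 Ω

ρ = 0.0257 μΩ·m = 2.57×10^-8 Ω·m
Section 1: A_strand = π(3.1850e-04)² = 3.187e-07 m²; R₁ = ρL/(N·A_s) = (2.57×10^-8)(27.8)/(7×3.187e-07) = 0.3203 Ω
Section 2: A = π(0.812/2 mm)² = π(4.0600e-04 m)² = 5.178e-07 m²
R₂ = (2.57×10^-8)(338)/(5.178e-07) = 16.77 Ω
R = R₁ + R₂ = 17.1 Ω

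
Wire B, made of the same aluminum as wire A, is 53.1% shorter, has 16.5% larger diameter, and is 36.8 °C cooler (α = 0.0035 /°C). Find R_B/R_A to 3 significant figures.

R ∝ ρL/d² with ρ ∝ (1+αΔT), so R_B/R_A = (1 − 53.1/100) × (1 + 16.5/100)⁻² × (1 − 0.0035×36.8)
= 0.469 × 0.7368 × 0.8712 = 0.301

0.301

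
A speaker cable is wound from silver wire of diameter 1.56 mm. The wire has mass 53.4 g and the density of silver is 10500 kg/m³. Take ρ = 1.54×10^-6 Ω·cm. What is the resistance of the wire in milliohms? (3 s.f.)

21.4 mΩ

ρ = 1.54×10^-6 Ω·cm = 1.54×10^-8 Ω·m
A = π(d/2)² = π(7.8000e-04 m)² = 1.9113e-06 m²
L = m/(density·A) = 0.0534/(10500×1.9113e-06) = 2.661 m
R = ρL/A = (1.54×10^-8)(2.661)/(1.9113e-06) = 21.4 mΩ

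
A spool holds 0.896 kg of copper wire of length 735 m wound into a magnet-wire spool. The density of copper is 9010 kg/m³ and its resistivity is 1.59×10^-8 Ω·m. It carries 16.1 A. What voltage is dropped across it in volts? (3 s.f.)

A = m/(density·L) = 0.896/(9010×735) = 1.3530e-07 m²
R = ρL/A = (1.59×10^-8)(735)/(1.3530e-07) = 86.38 Ω
V = IR = 16.1 × 86.38 = 1390 V

1390 V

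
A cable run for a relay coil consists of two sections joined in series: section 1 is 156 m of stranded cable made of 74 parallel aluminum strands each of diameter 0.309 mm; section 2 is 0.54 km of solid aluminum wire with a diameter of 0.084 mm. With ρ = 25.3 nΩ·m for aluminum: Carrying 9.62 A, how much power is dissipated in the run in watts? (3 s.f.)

ρ = 25.3 nΩ·m = 2.53×10^-8 Ω·m
Section 1: A_strand = π(1.5450e-04)² = 7.499e-08 m²; R₁ = ρL/(N·A_s) = (2.53×10^-8)(156)/(74×7.499e-08) = 0.7112 Ω
Section 2: A = π(d/2)² = π(4.2000e-05 m)² = 5.542e-09 m²
R₂ = (2.53×10^-8)(540)/(5.542e-09) = 2465 Ω
R = R₁ + R₂ = 2466 Ω
P = I²R = (9.62)² × 2466 = 2.28×10^5 W

2.28×10^5 W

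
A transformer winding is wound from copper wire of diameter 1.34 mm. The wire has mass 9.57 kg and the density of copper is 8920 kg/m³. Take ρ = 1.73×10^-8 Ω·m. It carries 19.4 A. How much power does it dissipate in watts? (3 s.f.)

A = π(d/2)² = π(6.7000e-04 m)² = 1.4103e-06 m²
L = m/(density·A) = 9.57/(8920×1.4103e-06) = 760.8 m
R = ρL/A = (1.73×10^-8)(760.8)/(1.4103e-06) = 9.332 Ω
P = I²R = (19.4)² × 9.332 = 3510 W

3510 W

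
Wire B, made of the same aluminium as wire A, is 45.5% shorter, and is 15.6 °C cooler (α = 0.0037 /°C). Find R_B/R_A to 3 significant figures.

R ∝ ρL/d² with ρ ∝ (1+αΔT), so R_B/R_A = (1 − 45.5/100) × (1 − 0.0037×15.6)
= 0.545 × 0.9423 = 0.514

0.514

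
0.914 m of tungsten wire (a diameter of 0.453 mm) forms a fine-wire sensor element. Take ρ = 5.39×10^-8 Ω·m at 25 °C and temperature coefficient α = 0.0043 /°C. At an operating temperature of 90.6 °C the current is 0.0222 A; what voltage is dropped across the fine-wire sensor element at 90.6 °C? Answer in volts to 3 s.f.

A = π(d/2)² = π(2.2650e-04 m)² = 1.612e-07 m²
R₍25₎ = ρL/A = (5.39×10^-8)(0.914)/(1.612e-07) = 0.3057 Ω
R₍90.6₎ = R₍25₎(1 + αΔT) = 0.3057 × (1 + 0.0043×65.6) = 0.3919 Ω
V = IR = 0.0222 × 0.3919 = 0.00870 V

0.00870 V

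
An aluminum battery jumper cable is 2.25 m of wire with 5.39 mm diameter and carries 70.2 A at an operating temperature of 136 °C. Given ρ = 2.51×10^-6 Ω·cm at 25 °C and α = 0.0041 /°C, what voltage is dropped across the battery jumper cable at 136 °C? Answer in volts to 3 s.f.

ρ = 2.51×10^-6 Ω·cm = 2.51×10^-8 Ω·m
A = π(d/2)² = π(2.6950e-03 m)² = 2.282e-05 m²
R₍25₎ = ρL/A = (2.51×10^-8)(2.25)/(2.282e-05) = 0.002475 Ω
R₍136₎ = R₍25₎(1 + αΔT) = 0.002475 × (1 + 0.0041×111) = 0.003601 Ω
V = IR = 70.2 × 0.003601 = 0.253 V

0.253 V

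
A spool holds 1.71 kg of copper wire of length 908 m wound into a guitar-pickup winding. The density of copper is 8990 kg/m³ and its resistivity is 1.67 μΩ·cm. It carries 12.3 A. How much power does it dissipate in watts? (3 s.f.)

ρ = 1.67 μΩ·cm = 1.67×10^-8 Ω·m
A = m/(density·L) = 1.71/(8990×908) = 2.0948e-07 m²
R = ρL/A = (1.67×10^-8)(908)/(2.0948e-07) = 72.39 Ω
P = I²R = (12.3)² × 72.39 = 11000 W

11000 W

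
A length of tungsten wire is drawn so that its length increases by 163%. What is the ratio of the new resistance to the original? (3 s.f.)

6.92

k = 1 + 163/100 = 2.63; volume constant ⇒ A' = A/k, so R' = k²R.
Factor = 6.92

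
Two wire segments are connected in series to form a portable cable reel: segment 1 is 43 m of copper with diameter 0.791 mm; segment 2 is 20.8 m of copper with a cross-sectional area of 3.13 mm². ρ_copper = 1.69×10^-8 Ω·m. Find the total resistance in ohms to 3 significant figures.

1.59 Ω

Segment 1: A = π(d/2)² = π(3.9550e-04 m)² = 4.914e-07 m²
R₁ = ρL/A = (1.69×10^-8)(43)/(4.914e-07) = 1.479 Ω
Segment 2: A = 3.13 mm² = 3.130e-06 m²
R₂ = (1.69×10^-8)(20.8)/(3.130e-06) = 0.1123 Ω
R = R₁ + R₂ = 1.59 Ω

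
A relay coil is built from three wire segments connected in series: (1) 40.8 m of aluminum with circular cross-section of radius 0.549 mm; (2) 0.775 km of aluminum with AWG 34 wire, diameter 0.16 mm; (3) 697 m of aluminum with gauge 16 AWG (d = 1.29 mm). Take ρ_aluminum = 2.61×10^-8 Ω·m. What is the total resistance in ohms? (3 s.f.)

1020 Ω

Seg 1: A = πr² = π(5.4900e-04 m)² = 9.469e-07 m²
R_1 = (2.61×10^-8)(40.8)/(9.469e-07) = 1.125 Ω
Seg 2: A = π(0.16/2 mm)² = π(8.0000e-05 m)² = 2.011e-08 m²
R_2 = (2.61×10^-8)(775)/(2.011e-08) = 1006 Ω
Seg 3: A = π(1.29/2 mm)² = π(6.4500e-04 m)² = 1.307e-06 m²
R_3 = (2.61×10^-8)(697)/(1.307e-06) = 13.92 Ω
R_total = R_1 + R_2 + R_3 = 1020 Ω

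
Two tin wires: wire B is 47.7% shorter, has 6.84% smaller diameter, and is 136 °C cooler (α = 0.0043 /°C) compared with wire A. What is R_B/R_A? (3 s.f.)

0.250

R ∝ ρL/d² with ρ ∝ (1+αΔT), so R_B/R_A = (1 − 47.7/100) × (1 − 6.84/100)⁻² × (1 − 0.0043×136)
= 0.523 × 1.152 × 0.4152 = 0.250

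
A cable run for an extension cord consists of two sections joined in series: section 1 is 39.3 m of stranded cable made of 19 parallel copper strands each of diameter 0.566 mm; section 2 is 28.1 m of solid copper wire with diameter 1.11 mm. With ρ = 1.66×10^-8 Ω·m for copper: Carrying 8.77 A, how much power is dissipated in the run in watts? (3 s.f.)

47.6 W

Section 1: A_strand = π(2.8300e-04)² = 2.516e-07 m²; R₁ = ρL/(N·A_s) = (1.66×10^-8)(39.3)/(19×2.516e-07) = 0.1365 Ω
Section 2: A = π(d/2)² = π(5.5500e-04 m)² = 9.677e-07 m²
R₂ = (1.66×10^-8)(28.1)/(9.677e-07) = 0.482 Ω
R = R₁ + R₂ = 0.6185 Ω
P = I²R = (8.77)² × 0.6185 = 47.6 W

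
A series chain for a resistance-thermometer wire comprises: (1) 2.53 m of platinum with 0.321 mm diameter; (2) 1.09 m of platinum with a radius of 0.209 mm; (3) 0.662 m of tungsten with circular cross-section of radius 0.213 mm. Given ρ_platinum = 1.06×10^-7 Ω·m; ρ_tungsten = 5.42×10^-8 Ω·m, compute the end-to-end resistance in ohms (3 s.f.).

Seg 1: A = π(d/2)² = π(1.6050e-04 m)² = 8.093e-08 m²
R_1 = (1.06×10^-7)(2.53)/(8.093e-08) = 3.314 Ω
Seg 2: A = πr² = π(2.0900e-04 m)² = 1.372e-07 m²
R_2 = (1.06×10^-7)(1.09)/(1.372e-07) = 0.842 Ω
Seg 3: A = πr² = π(2.1300e-04 m)² = 1.425e-07 m²
R_3 = (5.42×10^-8)(0.662)/(1.425e-07) = 0.2517 Ω
R_total = R_1 + R_2 + R_3 = 4.41 Ω

4.41 Ω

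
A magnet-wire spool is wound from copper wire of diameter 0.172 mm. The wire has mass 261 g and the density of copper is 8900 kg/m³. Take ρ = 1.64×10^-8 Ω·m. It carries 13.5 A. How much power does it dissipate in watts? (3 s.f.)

1.62×10^5 W

A = π(d/2)² = π(8.6000e-05 m)² = 2.3235e-08 m²
L = m/(density·A) = 0.261/(8900×2.3235e-08) = 1262 m
R = ρL/A = (1.64×10^-8)(1262)/(2.3235e-08) = 890.8 Ω
P = I²R = (13.5)² × 890.8 = 1.62×10^5 W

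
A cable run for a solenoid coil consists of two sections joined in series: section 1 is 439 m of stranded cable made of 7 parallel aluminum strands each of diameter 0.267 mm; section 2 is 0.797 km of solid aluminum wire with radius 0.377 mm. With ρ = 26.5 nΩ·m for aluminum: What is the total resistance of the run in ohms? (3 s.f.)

ρ = 26.5 nΩ·m = 2.65×10^-8 Ω·m
Section 1: A_strand = π(1.3350e-04)² = 5.599e-08 m²; R₁ = ρL/(N·A_s) = (2.65×10^-8)(439)/(7×5.599e-08) = 29.68 Ω
Section 2: A = πr² = π(3.7700e-04 m)² = 4.465e-07 m²
R₂ = (2.65×10^-8)(797)/(4.465e-07) = 47.3 Ω
R = R₁ + R₂ = 77.0 Ω

77.0 Ω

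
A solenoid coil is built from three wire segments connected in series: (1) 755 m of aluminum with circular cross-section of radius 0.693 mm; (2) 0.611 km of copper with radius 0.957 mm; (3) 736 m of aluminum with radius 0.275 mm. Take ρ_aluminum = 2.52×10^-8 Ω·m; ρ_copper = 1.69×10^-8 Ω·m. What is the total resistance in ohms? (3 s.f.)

94.3 Ω

Seg 1: A = πr² = π(6.9300e-04 m)² = 1.509e-06 m²
R_1 = (2.52×10^-8)(755)/(1.509e-06) = 12.61 Ω
Seg 2: A = πr² = π(9.5700e-04 m)² = 2.877e-06 m²
R_2 = (1.69×10^-8)(611)/(2.877e-06) = 3.589 Ω
Seg 3: A = πr² = π(2.7500e-04 m)² = 2.376e-07 m²
R_3 = (2.52×10^-8)(736)/(2.376e-07) = 78.07 Ω
R_total = R_1 + R_2 + R_3 = 94.3 Ω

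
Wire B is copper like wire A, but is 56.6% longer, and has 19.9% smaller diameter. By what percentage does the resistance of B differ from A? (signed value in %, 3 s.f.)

R ∝ L/d², so R_B/R_A = (1 + 56.6/100) × (1 − 19.9/100)⁻²
= 1.566 × 1.559 = 2.441
(R_B − R_A)/R_A = 2.441 − 1 = 144%

144%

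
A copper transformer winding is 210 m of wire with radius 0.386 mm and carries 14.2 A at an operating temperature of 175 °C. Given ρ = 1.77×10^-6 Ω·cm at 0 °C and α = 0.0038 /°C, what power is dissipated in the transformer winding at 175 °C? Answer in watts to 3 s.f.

ρ = 1.77×10^-6 Ω·cm = 1.77×10^-8 Ω·m
A = πr² = π(3.8600e-04 m)² = 4.681e-07 m²
R₍0₎ = ρL/A = (1.77×10^-8)(210)/(4.681e-07) = 7.941 Ω
R₍175₎ = R₍0₎(1 + αΔT) = 7.941 × (1 + 0.0038×175) = 13.22 Ω
P = I²R = (14.2)² × 13.22 = 2670 W

2670 W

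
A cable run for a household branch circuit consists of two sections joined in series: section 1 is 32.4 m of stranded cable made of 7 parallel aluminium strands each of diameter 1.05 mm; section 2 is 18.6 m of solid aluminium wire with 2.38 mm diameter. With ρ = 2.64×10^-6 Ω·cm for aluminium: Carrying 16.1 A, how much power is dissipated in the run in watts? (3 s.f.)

65.2 W

ρ = 2.64×10^-6 Ω·cm = 2.64×10^-8 Ω·m
Section 1: A_strand = π(5.2500e-04)² = 8.659e-07 m²; R₁ = ρL/(N·A_s) = (2.64×10^-8)(32.4)/(7×8.659e-07) = 0.1411 Ω
Section 2: A = π(d/2)² = π(1.1900e-03 m)² = 4.449e-06 m²
R₂ = (2.64×10^-8)(18.6)/(4.449e-06) = 0.1104 Ω
R = R₁ + R₂ = 0.2515 Ω
P = I²R = (16.1)² × 0.2515 = 65.2 W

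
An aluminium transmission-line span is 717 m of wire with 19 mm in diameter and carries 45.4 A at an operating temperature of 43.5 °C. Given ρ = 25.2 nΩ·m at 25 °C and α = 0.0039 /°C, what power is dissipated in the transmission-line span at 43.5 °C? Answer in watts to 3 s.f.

ρ = 25.2 nΩ·m = 2.52×10^-8 Ω·m
A = π(d/2)² = π(9.5000e-03 m)² = 2.835e-04 m²
R₍25₎ = ρL/A = (2.52×10^-8)(717)/(2.835e-04) = 0.06373 Ω
R₍43.5₎ = R₍25₎(1 + αΔT) = 0.06373 × (1 + 0.0039×18.5) = 0.06832 Ω
P = I²R = (45.4)² × 0.06832 = 141 W

141 W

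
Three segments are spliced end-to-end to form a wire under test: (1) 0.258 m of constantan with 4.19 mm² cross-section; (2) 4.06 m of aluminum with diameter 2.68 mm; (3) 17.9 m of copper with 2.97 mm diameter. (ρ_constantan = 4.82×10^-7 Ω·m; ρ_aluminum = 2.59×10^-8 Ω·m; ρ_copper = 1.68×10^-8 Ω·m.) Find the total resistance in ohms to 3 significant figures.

0.0917 Ω

Seg 1: A = 4.19 mm² = 4.190e-06 m²
R_1 = (4.82×10^-7)(0.258)/(4.190e-06) = 0.02968 Ω
Seg 2: A = π(d/2)² = π(1.3400e-03 m)² = 5.641e-06 m²
R_2 = (2.59×10^-8)(4.06)/(5.641e-06) = 0.01864 Ω
Seg 3: A = π(d/2)² = π(1.4850e-03 m)² = 6.928e-06 m²
R_3 = (1.68×10^-8)(17.9)/(6.928e-06) = 0.04341 Ω
R_total = R_1 + R_2 + R_3 = 0.0917 Ω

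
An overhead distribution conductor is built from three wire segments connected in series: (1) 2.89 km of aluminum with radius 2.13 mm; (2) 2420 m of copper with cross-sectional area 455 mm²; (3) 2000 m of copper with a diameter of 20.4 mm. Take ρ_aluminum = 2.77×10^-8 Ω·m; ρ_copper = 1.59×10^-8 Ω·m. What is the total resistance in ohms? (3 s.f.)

Seg 1: A = πr² = π(2.1300e-03 m)² = 1.425e-05 m²
R_1 = (2.77×10^-8)(2890)/(1.425e-05) = 5.617 Ω
Seg 2: A = 455 mm² = 4.550e-04 m²
R_2 = (1.59×10^-8)(2420)/(4.550e-04) = 0.08457 Ω
Seg 3: A = π(d/2)² = π(1.0200e-02 m)² = 3.269e-04 m²
R_3 = (1.59×10^-8)(2000)/(3.269e-04) = 0.09729 Ω
R_total = R_1 + R_2 + R_3 = 5.80 Ω

5.80 Ω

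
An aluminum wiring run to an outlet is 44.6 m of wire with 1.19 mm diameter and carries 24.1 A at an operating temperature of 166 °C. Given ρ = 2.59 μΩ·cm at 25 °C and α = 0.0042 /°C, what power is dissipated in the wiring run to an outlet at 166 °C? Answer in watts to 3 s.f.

960 W

ρ = 2.59 μΩ·cm = 2.59×10^-8 Ω·m
A = π(d/2)² = π(5.9500e-04 m)² = 1.112e-06 m²
R₍25₎ = ρL/A = (2.59×10^-8)(44.6)/(1.112e-06) = 1.039 Ω
R₍166₎ = R₍25₎(1 + αΔT) = 1.039 × (1 + 0.0042×141) = 1.654 Ω
P = I²R = (24.1)² × 1.654 = 960 W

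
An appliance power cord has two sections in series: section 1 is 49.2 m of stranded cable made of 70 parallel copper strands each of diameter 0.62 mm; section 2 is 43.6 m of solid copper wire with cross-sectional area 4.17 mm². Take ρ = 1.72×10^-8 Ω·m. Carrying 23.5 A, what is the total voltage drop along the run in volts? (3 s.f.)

Section 1: A_strand = π(3.1000e-04)² = 3.019e-07 m²; R₁ = ρL/(N·A_s) = (1.72×10^-8)(49.2)/(70×3.019e-07) = 0.04004 Ω
Section 2: A = 4.17 mm² = 4.170e-06 m²
R₂ = (1.72×10^-8)(43.6)/(4.170e-06) = 0.1798 Ω
R = R₁ + R₂ = 0.2199 Ω
V = IR = 23.5 × 0.2199 = 5.17 V

5.17 V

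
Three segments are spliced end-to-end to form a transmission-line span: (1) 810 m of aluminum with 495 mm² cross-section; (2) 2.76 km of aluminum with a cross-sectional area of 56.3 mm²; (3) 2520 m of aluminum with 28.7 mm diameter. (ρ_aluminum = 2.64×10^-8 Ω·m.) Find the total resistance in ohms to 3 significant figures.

Seg 1: A = 495 mm² = 4.950e-04 m²
R_1 = (2.64×10^-8)(810)/(4.950e-04) = 0.0432 Ω
Seg 2: A = 56.3 mm² = 5.630e-05 m²
R_2 = (2.64×10^-8)(2760)/(5.630e-05) = 1.294 Ω
Seg 3: A = π(d/2)² = π(1.4350e-02 m)² = 6.469e-04 m²
R_3 = (2.64×10^-8)(2520)/(6.469e-04) = 0.1028 Ω
R_total = R_1 + R_2 + R_3 = 1.44 Ω

1.44 Ω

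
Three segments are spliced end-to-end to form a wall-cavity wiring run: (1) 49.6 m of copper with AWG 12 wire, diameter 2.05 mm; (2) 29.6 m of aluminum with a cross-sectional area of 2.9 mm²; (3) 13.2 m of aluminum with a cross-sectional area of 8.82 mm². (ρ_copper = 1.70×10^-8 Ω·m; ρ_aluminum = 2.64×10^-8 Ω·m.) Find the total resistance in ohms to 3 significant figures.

Seg 1: A = π(2.05/2 mm)² = π(1.0250e-03 m)² = 3.301e-06 m²
R_1 = (1.70×10^-8)(49.6)/(3.301e-06) = 0.2555 Ω
Seg 2: A = 2.9 mm² = 2.900e-06 m²
R_2 = (2.64×10^-8)(29.6)/(2.900e-06) = 0.2695 Ω
Seg 3: A = 8.82 mm² = 8.820e-06 m²
R_3 = (2.64×10^-8)(13.2)/(8.820e-06) = 0.03951 Ω
R_total = R_1 + R_2 + R_3 = 0.564 Ω

0.564 Ω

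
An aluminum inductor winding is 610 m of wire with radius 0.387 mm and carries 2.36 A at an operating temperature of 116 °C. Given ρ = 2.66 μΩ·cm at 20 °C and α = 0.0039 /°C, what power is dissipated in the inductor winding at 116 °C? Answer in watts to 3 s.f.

264 W

ρ = 2.66 μΩ·cm = 2.66×10^-8 Ω·m
A = πr² = π(3.8700e-04 m)² = 4.705e-07 m²
R₍20₎ = ρL/A = (2.66×10^-8)(610)/(4.705e-07) = 34.49 Ω
R₍116₎ = R₍20₎(1 + αΔT) = 34.49 × (1 + 0.0039×96) = 47.4 Ω
P = I²R = (2.36)² × 47.4 = 264 W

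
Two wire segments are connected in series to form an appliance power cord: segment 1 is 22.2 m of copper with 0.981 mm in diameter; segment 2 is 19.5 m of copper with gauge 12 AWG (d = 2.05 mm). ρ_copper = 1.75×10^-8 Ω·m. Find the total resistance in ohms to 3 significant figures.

0.617 Ω

Segment 1: A = π(d/2)² = π(4.9050e-04 m)² = 7.558e-07 m²
R₁ = ρL/A = (1.75×10^-8)(22.2)/(7.558e-07) = 0.514 Ω
Segment 2: A = π(2.05/2 mm)² = π(1.0250e-03 m)² = 3.301e-06 m²
R₂ = (1.75×10^-8)(19.5)/(3.301e-06) = 0.1034 Ω
R = R₁ + R₂ = 0.617 Ω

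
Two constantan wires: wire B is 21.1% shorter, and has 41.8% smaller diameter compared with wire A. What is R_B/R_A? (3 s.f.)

R ∝ L/d², so R_B/R_A = (1 − 21.1/100) × (1 − 41.8/100)⁻²
= 0.789 × 2.952 = 2.33

2.33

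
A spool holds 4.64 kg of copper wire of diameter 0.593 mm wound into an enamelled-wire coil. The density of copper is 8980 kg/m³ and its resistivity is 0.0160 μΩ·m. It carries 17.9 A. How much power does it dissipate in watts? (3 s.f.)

34700 W

ρ = 0.0160 μΩ·m = 1.60×10^-8 Ω·m
A = π(d/2)² = π(2.9650e-04 m)² = 2.7618e-07 m²
L = m/(density·A) = 4.64/(8980×2.7618e-07) = 1871 m
R = ρL/A = (1.60×10^-8)(1871)/(2.7618e-07) = 108.4 Ω
P = I²R = (17.9)² × 108.4 = 34700 W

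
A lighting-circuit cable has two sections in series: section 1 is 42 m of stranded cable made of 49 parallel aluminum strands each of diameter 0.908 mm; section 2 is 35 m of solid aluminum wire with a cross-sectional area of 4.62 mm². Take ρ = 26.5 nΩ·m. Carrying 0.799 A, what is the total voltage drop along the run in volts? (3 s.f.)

0.188 V

ρ = 26.5 nΩ·m = 2.65×10^-8 Ω·m
Section 1: A_strand = π(4.5400e-04)² = 6.475e-07 m²; R₁ = ρL/(N·A_s) = (2.65×10^-8)(42)/(49×6.475e-07) = 0.03508 Ω
Section 2: A = 4.62 mm² = 4.620e-06 m²
R₂ = (2.65×10^-8)(35)/(4.620e-06) = 0.2008 Ω
R = R₁ + R₂ = 0.2358 Ω
V = IR = 0.799 × 0.2358 = 0.188 V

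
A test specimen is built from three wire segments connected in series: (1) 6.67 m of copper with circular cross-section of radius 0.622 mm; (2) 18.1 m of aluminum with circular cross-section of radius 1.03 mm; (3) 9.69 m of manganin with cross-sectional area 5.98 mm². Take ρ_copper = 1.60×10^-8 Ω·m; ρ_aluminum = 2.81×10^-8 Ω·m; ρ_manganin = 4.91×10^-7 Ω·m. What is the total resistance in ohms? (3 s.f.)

Seg 1: A = πr² = π(6.2200e-04 m)² = 1.215e-06 m²
R_1 = (1.60×10^-8)(6.67)/(1.215e-06) = 0.0878 Ω
Seg 2: A = πr² = π(1.0300e-03 m)² = 3.333e-06 m²
R_2 = (2.81×10^-8)(18.1)/(3.333e-06) = 0.1526 Ω
Seg 3: A = 5.98 mm² = 5.980e-06 m²
R_3 = (4.91×10^-7)(9.69)/(5.980e-06) = 0.7956 Ω
R_total = R_1 + R_2 + R_3 = 1.04 Ω

1.04 Ω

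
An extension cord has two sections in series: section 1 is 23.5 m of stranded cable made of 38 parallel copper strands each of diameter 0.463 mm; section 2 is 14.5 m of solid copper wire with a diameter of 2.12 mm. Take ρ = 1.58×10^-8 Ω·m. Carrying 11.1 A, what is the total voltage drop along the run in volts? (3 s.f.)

Section 1: A_strand = π(2.3150e-04)² = 1.684e-07 m²; R₁ = ρL/(N·A_s) = (1.58×10^-8)(23.5)/(38×1.684e-07) = 0.05803 Ω
Section 2: A = π(d/2)² = π(1.0600e-03 m)² = 3.530e-06 m²
R₂ = (1.58×10^-8)(14.5)/(3.530e-06) = 0.0649 Ω
R = R₁ + R₂ = 0.1229 Ω
V = IR = 11.1 × 0.1229 = 1.36 V

1.36 V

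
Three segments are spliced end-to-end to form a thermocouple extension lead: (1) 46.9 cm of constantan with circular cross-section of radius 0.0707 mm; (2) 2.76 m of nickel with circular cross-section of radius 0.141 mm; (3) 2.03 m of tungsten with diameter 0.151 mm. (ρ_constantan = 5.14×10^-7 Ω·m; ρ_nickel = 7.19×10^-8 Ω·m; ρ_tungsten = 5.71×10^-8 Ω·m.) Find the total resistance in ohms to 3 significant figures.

Seg 1: A = πr² = π(7.0700e-05 m)² = 1.570e-08 m²
R_1 = (5.14×10^-7)(0.469)/(1.570e-08) = 15.35 Ω
Seg 2: A = πr² = π(1.4100e-04 m)² = 6.246e-08 m²
R_2 = (7.19×10^-8)(2.76)/(6.246e-08) = 3.177 Ω
Seg 3: A = π(d/2)² = π(7.5500e-05 m)² = 1.791e-08 m²
R_3 = (5.71×10^-8)(2.03)/(1.791e-08) = 6.473 Ω
R_total = R_1 + R_2 + R_3 = 25.0 Ω

25.0 Ω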